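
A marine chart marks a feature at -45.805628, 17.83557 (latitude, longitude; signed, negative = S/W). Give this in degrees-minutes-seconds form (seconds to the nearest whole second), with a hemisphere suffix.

45°48′20″ S, 17°50′8″ E

Latitude is negative → S; |value| = 45.805628
φ: whole degrees 45; 48.33768′ → 48′ and 20.26″
Lon: 0.835570 × 60 = 50.13420′ → 50′, remainder × 60 = 8.05″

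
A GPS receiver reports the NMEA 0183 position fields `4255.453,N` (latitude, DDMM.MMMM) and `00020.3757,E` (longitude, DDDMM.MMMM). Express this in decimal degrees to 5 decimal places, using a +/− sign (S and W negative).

42.92422, 0.33960

φ: degrees = first 2 digits = 42, minutes = 55.453; 42 + 55.453/60 = 42.924217
N ⇒ keep positive
λ: split at 3 digits → 000° and 20.3757′; 0 + 20.3757/60 = 0.339595
E → positive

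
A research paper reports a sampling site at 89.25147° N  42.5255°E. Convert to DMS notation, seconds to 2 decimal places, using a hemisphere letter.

89°15′5.29″ N, 42°31′31.80″ E

Latitude: whole degrees 89; 15.08820′ → 15′ and 5.2920″
λ: 0.525500° → 31.53000′; 0.53000 × 60 = 31.8000″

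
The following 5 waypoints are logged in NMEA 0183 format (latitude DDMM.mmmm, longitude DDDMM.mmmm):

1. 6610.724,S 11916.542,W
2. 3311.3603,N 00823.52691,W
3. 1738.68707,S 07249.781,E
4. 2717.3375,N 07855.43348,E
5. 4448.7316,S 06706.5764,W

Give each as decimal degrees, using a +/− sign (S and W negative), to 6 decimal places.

1. -66.178733, -119.275700
2. 33.189338, -8.392115
3. -17.644785, 72.829683
4. 27.288958, 78.923891
5. -44.812193, -67.109607

Point 1:
  Lat: degrees = first 2 digits = 66, minutes = 10.724; 66 + 10.724/60 = 66.1787333
  hemisphere S, so the sign is −
  Lon: split at 3 digits → 119° and 16.542′; 119 + 16.542/60 = 119.2757000
  hemisphere W, so the sign is −
Point 2:
  Lat: degrees = first 2 digits = 33, minutes = 11.3603; 33 + 11.3603/60 = 33.1893383
  N ⇒ keep positive
  Longitude: degrees = first 3 digits = 8, minutes = 23.52691; 8 + 23.52691/60 = 8.3921152
  W → negative
Point 3:
  φ: split at 2 digits → 17° and 38.68707′; 17 + 38.68707/60 = 17.6447845
  S ⇒ negate
  Lon: degrees = first 3 digits = 72, minutes = 49.781; 72 + 49.781/60 = 72.8296833
  E → positive
Point 4:
  Lat: split at 2 digits → 27° and 17.3375′; 27 + 17.3375/60 = 27.2889583
  N ⇒ keep positive
  λ: split at 3 digits → 078° and 55.43348′; 78 + 55.43348/60 = 78.9238913
  E → positive
Point 5:
  Latitude: split at 2 digits → 44° and 48.7316′; 44 + 48.7316/60 = 44.8121933
  S ⇒ negate
  Longitude: split at 3 digits → 067° and 6.5764′; 67 + 6.5764/60 = 67.1096067
  hemisphere W, so the sign is −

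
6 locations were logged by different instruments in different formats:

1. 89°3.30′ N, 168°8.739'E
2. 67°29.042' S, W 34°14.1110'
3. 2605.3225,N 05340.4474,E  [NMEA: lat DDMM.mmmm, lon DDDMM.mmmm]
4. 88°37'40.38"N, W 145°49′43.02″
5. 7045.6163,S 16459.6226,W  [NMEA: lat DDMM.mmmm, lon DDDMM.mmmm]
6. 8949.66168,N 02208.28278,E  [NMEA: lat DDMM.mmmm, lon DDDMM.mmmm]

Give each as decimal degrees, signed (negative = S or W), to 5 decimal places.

1. 89.05500, 168.14565
2. -67.48403, -34.23518
3. 26.08871, 53.67412
4. 88.62788, -145.82862
5. -70.76027, -164.99371
6. 89.82769, 22.13805

Point 1:
  Lat: 89 + 3.3/60 = 89.055000
  N ⇒ keep positive
  λ: 8.739′ = 0.145650°; total 168.145650
  E ⇒ keep positive
Point 2:
  φ: 67 + 29.042/60 = 67.484033
  S → negative
  λ: 34 + 14.111/60 = 34.235183
  hemisphere W, so the sign is −
Point 3:
  Lat: degrees = first 2 digits = 26, minutes = 5.3225; 26 + 5.3225/60 = 26.088708
  N → positive
  Longitude: split at 3 digits → 053° and 40.4474′; 53 + 40.4474/60 = 53.674123
  E ⇒ keep positive
Point 4:
  φ: 37′ + 40.38″ = 37.67300′; 88 + 37.67300/60 = 88.627883
  N ⇒ keep positive
  λ: 145 + 49/60 + 43.02/3600 = 145.828617
  W → negative
Point 5:
  φ: degrees = first 2 digits = 70, minutes = 45.6163; 70 + 45.6163/60 = 70.760272
  hemisphere S, so the sign is −
  Lon: split at 3 digits → 164° and 59.6226′; 164 + 59.6226/60 = 164.993710
  W ⇒ negate
Point 6:
  Lat: split at 2 digits → 89° and 49.66168′; 89 + 49.66168/60 = 89.827695
  N ⇒ keep positive
  λ: degrees = first 3 digits = 22, minutes = 8.28278; 22 + 8.28278/60 = 22.138046
  E → positive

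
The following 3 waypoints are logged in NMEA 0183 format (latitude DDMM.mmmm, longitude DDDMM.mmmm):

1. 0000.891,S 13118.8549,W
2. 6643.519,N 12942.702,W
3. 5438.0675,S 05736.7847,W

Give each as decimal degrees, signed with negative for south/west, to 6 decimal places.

1. -0.014850, -131.314248
2. 66.725317, -129.711700
3. -54.634458, -57.613078

Point 1:
  Latitude: degrees = first 2 digits = 0, minutes = 0.891; 0 + 0.891/60 = 0.0148500
  S → negative
  λ: split at 3 digits → 131° and 18.8549′; 131 + 18.8549/60 = 131.3142483
  W ⇒ negate
Point 2:
  Lat: split at 2 digits → 66° and 43.519′; 66 + 43.519/60 = 66.7253167
  N → positive
  Lon: degrees = first 3 digits = 129, minutes = 42.702; 129 + 42.702/60 = 129.7117000
  W → negative
Point 3:
  Latitude: split at 2 digits → 54° and 38.0675′; 54 + 38.0675/60 = 54.6344583
  S → negative
  Lon: degrees = first 3 digits = 57, minutes = 36.7847; 57 + 36.7847/60 = 57.6130783
  W ⇒ negate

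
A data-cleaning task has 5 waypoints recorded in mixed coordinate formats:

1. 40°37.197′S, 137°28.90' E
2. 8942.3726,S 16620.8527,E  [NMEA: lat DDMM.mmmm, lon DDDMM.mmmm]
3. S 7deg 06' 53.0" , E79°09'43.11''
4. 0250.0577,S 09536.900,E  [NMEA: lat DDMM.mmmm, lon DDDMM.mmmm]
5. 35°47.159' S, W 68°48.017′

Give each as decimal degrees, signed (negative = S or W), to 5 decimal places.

Point 1:
  φ: 37.197′ = 0.619950°; total 40.619950
  S → negative
  Lon: 137 + 28.9/60 = 137.481667
  E → positive
Point 2:
  φ: split at 2 digits → 89° and 42.3726′; 89 + 42.3726/60 = 89.706210
  S → negative
  λ: degrees = first 3 digits = 166, minutes = 20.8527; 166 + 20.8527/60 = 166.347545
  E → positive
Point 3:
  Latitude: 7° + 6/60 + 53/3600 = 7 + 0.100000 + 0.014722 = 7.114722
  hemisphere S, so the sign is −
  Longitude: 79 + 9/60 + 43.11/3600 = 79.161975
  E ⇒ keep positive
Point 4:
  Latitude: split at 2 digits → 02° and 50.0577′; 2 + 50.0577/60 = 2.834295
  hemisphere S, so the sign is −
  Lon: degrees = first 3 digits = 95, minutes = 36.9; 95 + 36.9/60 = 95.615000
  E → positive
Point 5:
  φ: 35 + 47.159/60 = 35.785983
  hemisphere S, so the sign is −
  λ: 48.017′ = 0.800283°; total 68.800283
  W ⇒ negate

1. -40.61995, 137.48167
2. -89.70621, 166.34755
3. -7.11472, 79.16198
4. -2.83430, 95.61500
5. -35.78598, -68.80028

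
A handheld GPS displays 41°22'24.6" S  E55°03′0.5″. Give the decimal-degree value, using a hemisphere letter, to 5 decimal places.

φ: 41° + 22/60 + 24.6/3600 = 41 + 0.366667 + 0.006833 = 41.373500
Longitude: 55° + 3/60 + 0.5/3600 = 55 + 0.050000 + 0.000139 = 55.050139

41.37350° S, 55.05014° E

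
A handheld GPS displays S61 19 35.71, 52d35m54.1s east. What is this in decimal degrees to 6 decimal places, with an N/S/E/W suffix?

φ: 19′ + 35.71″ = 19.59517′; 61 + 19.59517/60 = 61.3265861
Longitude: 35′ + 54.1″ = 35.90167′; 52 + 35.90167/60 = 52.5983611

61.326586° S, 52.598361° E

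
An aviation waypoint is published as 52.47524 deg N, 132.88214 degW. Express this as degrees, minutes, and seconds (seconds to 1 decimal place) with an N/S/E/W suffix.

φ: whole degrees 52; 28.51440′ → 28′ and 30.864″
Longitude: 0.882140° → 52.92840′; 0.92840 × 60 = 55.704″

52°28′30.9″ N, 132°52′55.7″ W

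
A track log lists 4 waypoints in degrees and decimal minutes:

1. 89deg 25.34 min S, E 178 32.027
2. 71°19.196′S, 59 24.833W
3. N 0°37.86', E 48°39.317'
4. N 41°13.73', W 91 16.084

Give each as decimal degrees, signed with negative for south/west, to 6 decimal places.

1. -89.422333, 178.533783
2. -71.319933, -59.413883
3. 0.631000, 48.655283
4. 41.228833, -91.268067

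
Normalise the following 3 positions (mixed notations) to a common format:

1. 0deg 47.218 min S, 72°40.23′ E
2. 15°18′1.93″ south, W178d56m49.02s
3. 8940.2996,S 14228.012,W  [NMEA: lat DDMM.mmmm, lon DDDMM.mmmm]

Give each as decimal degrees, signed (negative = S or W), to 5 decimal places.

1. -0.78697, 72.67050
2. -15.30054, -178.94695
3. -89.67166, -142.46687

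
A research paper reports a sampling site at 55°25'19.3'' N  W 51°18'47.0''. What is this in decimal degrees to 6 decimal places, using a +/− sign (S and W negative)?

55.422028, -51.313056

Lat: 55° + 25/60 + 19.3/3600 = 55 + 0.416667 + 0.005361 = 55.4220278
N → positive
Longitude: 18′ + 47″ = 18.78333′; 51 + 18.78333/60 = 51.3130556
W ⇒ negate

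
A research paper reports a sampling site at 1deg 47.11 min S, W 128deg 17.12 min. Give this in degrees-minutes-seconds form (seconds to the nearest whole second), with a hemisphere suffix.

Lat: 47.11000′ → 47′ and 0.11000 × 60 = 6.60″
Longitude: 17.12000′ → 17′ and 0.12000 × 60 = 7.20″

1°47′7″ S, 128°17′7″ W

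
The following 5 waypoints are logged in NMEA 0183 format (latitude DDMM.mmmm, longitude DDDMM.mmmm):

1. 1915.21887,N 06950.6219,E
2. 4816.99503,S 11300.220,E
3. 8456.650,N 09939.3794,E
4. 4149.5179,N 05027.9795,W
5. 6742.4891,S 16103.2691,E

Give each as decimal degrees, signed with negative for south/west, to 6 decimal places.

1. 19.253648, 69.843698
2. -48.283251, 113.003667
3. 84.944167, 99.656323
4. 41.825298, -50.466325
5. -67.708152, 161.054485

Point 1:
  Lat: split at 2 digits → 19° and 15.21887′; 19 + 15.21887/60 = 19.2536478
  N → positive
  Lon: split at 3 digits → 069° and 50.6219′; 69 + 50.6219/60 = 69.8436983
  E ⇒ keep positive
Point 2:
  Lat: split at 2 digits → 48° and 16.99503′; 48 + 16.99503/60 = 48.2832505
  S → negative
  Lon: split at 3 digits → 113° and 0.22′; 113 + 0.22/60 = 113.0036667
  E ⇒ keep positive
Point 3:
  Lat: degrees = first 2 digits = 84, minutes = 56.65; 84 + 56.65/60 = 84.9441667
  N → positive
  Lon: degrees = first 3 digits = 99, minutes = 39.3794; 99 + 39.3794/60 = 99.6563233
  E ⇒ keep positive
Point 4:
  Latitude: split at 2 digits → 41° and 49.5179′; 41 + 49.5179/60 = 41.8252983
  N ⇒ keep positive
  Lon: degrees = first 3 digits = 50, minutes = 27.9795; 50 + 27.9795/60 = 50.4663250
  W → negative
Point 5:
  Lat: degrees = first 2 digits = 67, minutes = 42.4891; 67 + 42.4891/60 = 67.7081517
  S → negative
  Longitude: split at 3 digits → 161° and 3.2691′; 161 + 3.2691/60 = 161.0544850
  E → positive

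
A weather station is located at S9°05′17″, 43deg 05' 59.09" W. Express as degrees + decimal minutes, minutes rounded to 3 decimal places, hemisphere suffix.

9° 5.283′ S, 43° 5.985′ W

φ: 5 + 17/60 = 5.28333′
Longitude: 5 + 59.09/60 = 5.98483′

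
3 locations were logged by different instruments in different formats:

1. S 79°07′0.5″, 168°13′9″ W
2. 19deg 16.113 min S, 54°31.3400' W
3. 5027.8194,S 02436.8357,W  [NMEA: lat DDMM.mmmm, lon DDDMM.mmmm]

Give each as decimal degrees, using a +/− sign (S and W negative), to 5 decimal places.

1. -79.11681, -168.21917
2. -19.26855, -54.52233
3. -50.46366, -24.61393

Point 1:
  Latitude: 79 + 7/60 + 0.5/3600 = 79.116806
  S ⇒ negate
  λ: 168 + 13/60 + 9/3600 = 168.219167
  hemisphere W, so the sign is −
Point 2:
  φ: 19 + 16.113/60 = 19.268550
  S → negative
  Longitude: 31.34′ = 0.522333°; total 54.522333
  W ⇒ negate
Point 3:
  φ: split at 2 digits → 50° and 27.8194′; 50 + 27.8194/60 = 50.463657
  S → negative
  Lon: degrees = first 3 digits = 24, minutes = 36.8357; 24 + 36.8357/60 = 24.613928
  W ⇒ negate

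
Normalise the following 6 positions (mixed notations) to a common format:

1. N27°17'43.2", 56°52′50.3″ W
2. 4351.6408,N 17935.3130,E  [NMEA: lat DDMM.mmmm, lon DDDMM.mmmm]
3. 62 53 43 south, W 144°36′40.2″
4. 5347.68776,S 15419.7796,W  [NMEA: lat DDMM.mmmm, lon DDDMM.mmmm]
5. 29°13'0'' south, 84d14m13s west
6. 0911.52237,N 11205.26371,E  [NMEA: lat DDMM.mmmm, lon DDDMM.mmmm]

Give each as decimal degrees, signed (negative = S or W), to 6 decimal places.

Point 1:
  φ: 27 + 17/60 + 43.2/3600 = 27.2953333
  N → positive
  Longitude: 56° + 52/60 + 50.3/3600 = 56 + 0.866667 + 0.013972 = 56.8806389
  W ⇒ negate
Point 2:
  φ: degrees = first 2 digits = 43, minutes = 51.6408; 43 + 51.6408/60 = 43.8606800
  N → positive
  λ: degrees = first 3 digits = 179, minutes = 35.313; 179 + 35.313/60 = 179.5885500
  E ⇒ keep positive
Point 3:
  Lat: 62° + 53/60 + 43/3600 = 62 + 0.883333 + 0.011944 = 62.8952778
  S → negative
  Lon: 36′ + 40.2″ = 36.67000′; 144 + 36.67000/60 = 144.6111667
  W → negative
Point 4:
  φ: split at 2 digits → 53° and 47.68776′; 53 + 47.68776/60 = 53.7947960
  hemisphere S, so the sign is −
  Lon: degrees = first 3 digits = 154, minutes = 19.7796; 154 + 19.7796/60 = 154.3296600
  W → negative
Point 5:
  Lat: 29 + 13/60 + 0/3600 = 29.2166667
  S ⇒ negate
  λ: 14′ + 13″ = 14.21667′; 84 + 14.21667/60 = 84.2369444
  hemisphere W, so the sign is −
Point 6:
  Latitude: split at 2 digits → 09° and 11.52237′; 9 + 11.52237/60 = 9.1920395
  N → positive
  λ: split at 3 digits → 112° and 5.26371′; 112 + 5.26371/60 = 112.0877285
  E ⇒ keep positive

1. 27.295333, -56.880639
2. 43.860680, 179.588550
3. -62.895278, -144.611167
4. -53.794796, -154.329660
5. -29.216667, -84.236944
6. 9.192040, 112.087729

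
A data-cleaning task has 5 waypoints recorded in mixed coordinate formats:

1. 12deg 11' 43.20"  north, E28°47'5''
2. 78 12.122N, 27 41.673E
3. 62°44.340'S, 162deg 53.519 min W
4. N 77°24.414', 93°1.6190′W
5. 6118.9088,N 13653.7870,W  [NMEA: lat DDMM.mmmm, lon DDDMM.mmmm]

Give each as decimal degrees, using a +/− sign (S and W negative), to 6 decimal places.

Point 1:
  Lat: 12 + 11/60 + 43.2/3600 = 12.1953333
  N ⇒ keep positive
  λ: 28 + 47/60 + 5/3600 = 28.7847222
  E ⇒ keep positive
Point 2:
  Lat: 12.122′ = 0.202033°; total 78.2020333
  N → positive
  Longitude: 27 + 41.673/60 = 27.6945500
  E ⇒ keep positive
Point 3:
  Latitude: 62 + 44.34/60 = 62.7390000
  hemisphere S, so the sign is −
  λ: 53.519′ = 0.891983°; total 162.8919833
  hemisphere W, so the sign is −
Point 4:
  Latitude: 77 + 24.414/60 = 77.4069000
  N → positive
  Lon: 1.619′ = 0.026983°; total 93.0269833
  W → negative
Point 5:
  Latitude: degrees = first 2 digits = 61, minutes = 18.9088; 61 + 18.9088/60 = 61.3151467
  N → positive
  λ: split at 3 digits → 136° and 53.787′; 136 + 53.787/60 = 136.8964500
  hemisphere W, so the sign is −

1. 12.195333, 28.784722
2. 78.202033, 27.694550
3. -62.739000, -162.891983
4. 77.406900, -93.026983
5. 61.315147, -136.896450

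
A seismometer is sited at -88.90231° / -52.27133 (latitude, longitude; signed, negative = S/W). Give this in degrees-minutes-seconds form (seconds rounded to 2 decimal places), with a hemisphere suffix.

88°54′8.32″ S, 52°16′16.79″ W

Latitude is negative → S; |value| = 88.902310
Lat: 0.902310 × 60 = 54.13860′ → 54′, remainder × 60 = 8.3160″
Longitude is negative → W; |value| = 52.271330
Lon: 0.271330° → 16.27980′; 0.27980 × 60 = 16.7880″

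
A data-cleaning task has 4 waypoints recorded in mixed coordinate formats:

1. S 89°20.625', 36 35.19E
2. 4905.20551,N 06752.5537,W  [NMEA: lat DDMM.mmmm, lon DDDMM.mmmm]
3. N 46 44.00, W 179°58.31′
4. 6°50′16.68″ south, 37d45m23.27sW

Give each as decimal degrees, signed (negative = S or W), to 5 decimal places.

Point 1:
  Lat: 20.625′ = 0.343750°; total 89.343750
  S → negative
  Longitude: 36 + 35.19/60 = 36.586500
  E ⇒ keep positive
Point 2:
  φ: split at 2 digits → 49° and 5.20551′; 49 + 5.20551/60 = 49.086759
  N → positive
  Lon: split at 3 digits → 067° and 52.5537′; 67 + 52.5537/60 = 67.875895
  W ⇒ negate
Point 3:
  Lat: 44′ = 0.733333°; total 46.733333
  N ⇒ keep positive
  Lon: 58.31′ = 0.971833°; total 179.971833
  hemisphere W, so the sign is −
Point 4:
  φ: 6° + 50/60 + 16.68/3600 = 6 + 0.833333 + 0.004633 = 6.837967
  S → negative
  Lon: 45′ + 23.27″ = 45.38783′; 37 + 45.38783/60 = 37.756464
  hemisphere W, so the sign is −

1. -89.34375, 36.58650
2. 49.08676, -67.87590
3. 46.73333, -179.97183
4. -6.83797, -37.75646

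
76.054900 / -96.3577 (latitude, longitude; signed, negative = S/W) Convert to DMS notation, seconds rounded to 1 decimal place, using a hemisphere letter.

Latitude: whole degrees 76; 3.29400′ → 3′ and 17.640″
Longitude is negative → W; |value| = 96.357700
Lon: 0.357700 × 60 = 21.46200′ → 21′, remainder × 60 = 27.720″

76°03′17.6″ N, 96°21′27.7″ W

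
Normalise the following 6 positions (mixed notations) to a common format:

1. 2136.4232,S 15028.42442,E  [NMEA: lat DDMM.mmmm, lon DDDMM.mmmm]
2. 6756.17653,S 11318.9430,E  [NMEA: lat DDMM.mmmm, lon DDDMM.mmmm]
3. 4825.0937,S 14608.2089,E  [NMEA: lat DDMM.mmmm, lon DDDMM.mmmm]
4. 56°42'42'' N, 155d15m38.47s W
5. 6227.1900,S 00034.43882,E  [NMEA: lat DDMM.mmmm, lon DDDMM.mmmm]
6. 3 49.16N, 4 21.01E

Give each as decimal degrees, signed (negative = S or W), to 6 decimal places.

Point 1:
  Lat: degrees = first 2 digits = 21, minutes = 36.4232; 21 + 36.4232/60 = 21.6070533
  S ⇒ negate
  λ: degrees = first 3 digits = 150, minutes = 28.42442; 150 + 28.42442/60 = 150.4737403
  E → positive
Point 2:
  φ: split at 2 digits → 67° and 56.17653′; 67 + 56.17653/60 = 67.9362755
  S → negative
  Lon: split at 3 digits → 113° and 18.943′; 113 + 18.943/60 = 113.3157167
  E ⇒ keep positive
Point 3:
  Latitude: degrees = first 2 digits = 48, minutes = 25.0937; 48 + 25.0937/60 = 48.4182283
  S → negative
  Lon: split at 3 digits → 146° and 8.2089′; 146 + 8.2089/60 = 146.1368150
  E → positive
Point 4:
  φ: 56° + 42/60 + 42/3600 = 56 + 0.700000 + 0.011667 = 56.7116667
  N → positive
  Longitude: 155° + 15/60 + 38.47/3600 = 155 + 0.250000 + 0.010686 = 155.2606861
  W ⇒ negate
Point 5:
  Latitude: degrees = first 2 digits = 62, minutes = 27.19; 62 + 27.19/60 = 62.4531667
  S ⇒ negate
  λ: split at 3 digits → 000° and 34.43882′; 0 + 34.43882/60 = 0.5739803
  E ⇒ keep positive
Point 6:
  Latitude: 3 + 49.16/60 = 3.8193333
  N → positive
  Lon: 21.01′ = 0.350167°; total 4.3501667
  E → positive

1. -21.607053, 150.473740
2. -67.936276, 113.315717
3. -48.418228, 146.136815
4. 56.711667, -155.260686
5. -62.453167, 0.573980
6. 3.819333, 4.350167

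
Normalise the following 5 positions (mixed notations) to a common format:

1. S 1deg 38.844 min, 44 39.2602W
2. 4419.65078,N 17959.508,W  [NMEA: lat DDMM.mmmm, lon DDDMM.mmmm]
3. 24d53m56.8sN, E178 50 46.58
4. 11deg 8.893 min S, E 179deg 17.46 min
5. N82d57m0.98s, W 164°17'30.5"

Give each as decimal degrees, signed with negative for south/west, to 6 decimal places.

Point 1:
  Lat: 38.844′ = 0.647400°; total 1.6474000
  hemisphere S, so the sign is −
  Lon: 44 + 39.2602/60 = 44.6543367
  hemisphere W, so the sign is −
Point 2:
  Lat: split at 2 digits → 44° and 19.65078′; 44 + 19.65078/60 = 44.3275130
  N ⇒ keep positive
  λ: split at 3 digits → 179° and 59.508′; 179 + 59.508/60 = 179.9918000
  hemisphere W, so the sign is −
Point 3:
  Lat: 24 + 53/60 + 56.8/3600 = 24.8991111
  N → positive
  Longitude: 50′ + 46.58″ = 50.77633′; 178 + 50.77633/60 = 178.8462722
  E ⇒ keep positive
Point 4:
  Lat: 11 + 8.893/60 = 11.1482167
  hemisphere S, so the sign is −
  Longitude: 179 + 17.46/60 = 179.2910000
  E ⇒ keep positive
Point 5:
  Lat: 82 + 57/60 + 0.98/3600 = 82.9502722
  N ⇒ keep positive
  λ: 164 + 17/60 + 30.5/3600 = 164.2918056
  W → negative

1. -1.647400, -44.654337
2. 44.327513, -179.991800
3. 24.899111, 178.846272
4. -11.148217, 179.291000
5. 82.950272, -164.291806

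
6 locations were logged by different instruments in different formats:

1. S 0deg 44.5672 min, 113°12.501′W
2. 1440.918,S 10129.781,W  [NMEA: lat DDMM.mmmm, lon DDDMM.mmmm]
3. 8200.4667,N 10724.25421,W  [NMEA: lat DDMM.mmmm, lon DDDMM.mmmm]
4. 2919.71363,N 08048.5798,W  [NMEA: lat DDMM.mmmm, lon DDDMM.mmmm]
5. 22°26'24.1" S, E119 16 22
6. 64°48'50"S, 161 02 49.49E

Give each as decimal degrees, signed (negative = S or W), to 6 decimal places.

1. -0.742787, -113.208350
2. -14.681967, -101.496350
3. 82.007778, -107.404237
4. 29.328561, -80.809663
5. -22.440028, 119.272778
6. -64.813889, 161.047081

Point 1:
  Lat: 44.5672′ = 0.742787°; total 0.7427867
  S ⇒ negate
  λ: 113 + 12.501/60 = 113.2083500
  W ⇒ negate
Point 2:
  Latitude: degrees = first 2 digits = 14, minutes = 40.918; 14 + 40.918/60 = 14.6819667
  S → negative
  λ: degrees = first 3 digits = 101, minutes = 29.781; 101 + 29.781/60 = 101.4963500
  hemisphere W, so the sign is −
Point 3:
  φ: split at 2 digits → 82° and 0.4667′; 82 + 0.4667/60 = 82.0077783
  N ⇒ keep positive
  Longitude: degrees = first 3 digits = 107, minutes = 24.25421; 107 + 24.25421/60 = 107.4042368
  W → negative
Point 4:
  Lat: degrees = first 2 digits = 29, minutes = 19.71363; 29 + 19.71363/60 = 29.3285605
  N → positive
  λ: degrees = first 3 digits = 80, minutes = 48.5798; 80 + 48.5798/60 = 80.8096633
  hemisphere W, so the sign is −
Point 5:
  φ: 22° + 26/60 + 24.1/3600 = 22 + 0.433333 + 0.006694 = 22.4400278
  S → negative
  Longitude: 119° + 16/60 + 22/3600 = 119 + 0.266667 + 0.006111 = 119.2727778
  E ⇒ keep positive
Point 6:
  Latitude: 48′ + 50″ = 48.83333′; 64 + 48.83333/60 = 64.8138889
  S → negative
  Lon: 161° + 2/60 + 49.49/3600 = 161 + 0.033333 + 0.013747 = 161.0470806
  E → positive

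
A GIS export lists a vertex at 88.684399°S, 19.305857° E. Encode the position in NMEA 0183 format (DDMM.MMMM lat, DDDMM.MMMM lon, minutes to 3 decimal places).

8841.064,S / 01918.351,E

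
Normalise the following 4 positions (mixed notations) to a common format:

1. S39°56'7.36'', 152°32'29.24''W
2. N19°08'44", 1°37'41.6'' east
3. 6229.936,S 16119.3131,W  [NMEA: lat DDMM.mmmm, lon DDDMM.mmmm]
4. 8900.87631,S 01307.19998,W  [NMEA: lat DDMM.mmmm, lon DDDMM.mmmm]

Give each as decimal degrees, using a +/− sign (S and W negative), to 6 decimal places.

Point 1:
  Latitude: 56′ + 7.36″ = 56.12267′; 39 + 56.12267/60 = 39.9353778
  S → negative
  Longitude: 32′ + 29.24″ = 32.48733′; 152 + 32.48733/60 = 152.5414556
  W → negative
Point 2:
  Lat: 19° + 8/60 + 44/3600 = 19 + 0.133333 + 0.012222 = 19.1455556
  N → positive
  λ: 1 + 37/60 + 41.6/3600 = 1.6282222
  E → positive
Point 3:
  Lat: split at 2 digits → 62° and 29.936′; 62 + 29.936/60 = 62.4989333
  S → negative
  λ: split at 3 digits → 161° and 19.3131′; 161 + 19.3131/60 = 161.3218850
  W → negative
Point 4:
  φ: degrees = first 2 digits = 89, minutes = 0.87631; 89 + 0.87631/60 = 89.0146052
  S ⇒ negate
  Longitude: degrees = first 3 digits = 13, minutes = 7.19998; 13 + 7.19998/60 = 13.1199997
  W → negative

1. -39.935378, -152.541456
2. 19.145556, 1.628222
3. -62.498933, -161.321885
4. -89.014605, -13.120000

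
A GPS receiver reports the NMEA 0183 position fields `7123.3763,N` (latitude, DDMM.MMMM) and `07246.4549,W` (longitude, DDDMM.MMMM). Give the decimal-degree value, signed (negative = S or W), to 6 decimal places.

71.389605, -72.774248

Latitude: split at 2 digits → 71° and 23.3763′; 71 + 23.3763/60 = 71.3896050
N → positive
Lon: degrees = first 3 digits = 72, minutes = 46.4549; 72 + 46.4549/60 = 72.7742483
hemisphere W, so the sign is −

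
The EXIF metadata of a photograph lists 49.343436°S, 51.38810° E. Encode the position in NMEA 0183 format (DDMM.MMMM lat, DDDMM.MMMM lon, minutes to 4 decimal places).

Latitude: fractional part 0.343436 → 20.606160 minutes
Longitude: minutes = (51.388100 − 51) × 60 = 23.286000

4920.6062,S / 05123.2860,E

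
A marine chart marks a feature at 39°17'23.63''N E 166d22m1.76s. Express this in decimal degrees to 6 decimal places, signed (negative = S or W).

39.289897, 166.367156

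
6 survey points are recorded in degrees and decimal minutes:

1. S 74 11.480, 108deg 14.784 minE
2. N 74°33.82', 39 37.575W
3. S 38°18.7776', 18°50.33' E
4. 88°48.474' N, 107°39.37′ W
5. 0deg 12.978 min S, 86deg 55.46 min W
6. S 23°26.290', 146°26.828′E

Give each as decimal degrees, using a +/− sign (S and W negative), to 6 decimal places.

1. -74.191333, 108.246400
2. 74.563667, -39.626250
3. -38.312960, 18.838833
4. 88.807900, -107.656167
5. -0.216300, -86.924333
6. -23.438167, 146.447133

Point 1:
  Lat: 11.48′ = 0.191333°; total 74.1913333
  S → negative
  λ: 14.784′ = 0.246400°; total 108.2464000
  E ⇒ keep positive
Point 2:
  Lat: 33.82′ = 0.563667°; total 74.5636667
  N ⇒ keep positive
  Longitude: 39 + 37.575/60 = 39.6262500
  hemisphere W, so the sign is −
Point 3:
  Latitude: 18.7776′ = 0.312960°; total 38.3129600
  hemisphere S, so the sign is −
  λ: 50.33′ = 0.838833°; total 18.8388333
  E → positive
Point 4:
  Lat: 88 + 48.474/60 = 88.8079000
  N → positive
  Lon: 107 + 39.37/60 = 107.6561667
  W → negative
Point 5:
  Lat: 12.978′ = 0.216300°; total 0.2163000
  S → negative
  λ: 55.46′ = 0.924333°; total 86.9243333
  W ⇒ negate
Point 6:
  φ: 23 + 26.29/60 = 23.4381667
  hemisphere S, so the sign is −
  Longitude: 146 + 26.828/60 = 146.4471333
  E → positive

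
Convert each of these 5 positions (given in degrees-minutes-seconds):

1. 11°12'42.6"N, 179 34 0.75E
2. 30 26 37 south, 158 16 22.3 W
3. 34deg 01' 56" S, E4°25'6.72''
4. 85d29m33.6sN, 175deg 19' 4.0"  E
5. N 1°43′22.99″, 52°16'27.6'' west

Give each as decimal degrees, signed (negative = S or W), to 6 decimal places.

1. 11.211833, 179.566875
2. -30.443611, -158.272861
3. -34.032222, 4.418533
4. 85.492667, 175.317778
5. 1.723053, -52.274333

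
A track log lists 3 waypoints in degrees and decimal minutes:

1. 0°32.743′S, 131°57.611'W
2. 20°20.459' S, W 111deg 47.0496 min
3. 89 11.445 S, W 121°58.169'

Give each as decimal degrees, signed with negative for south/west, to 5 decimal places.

1. -0.54572, -131.96018
2. -20.34098, -111.78416
3. -89.19075, -121.96948

Point 1:
  φ: 0 + 32.743/60 = 0.545717
  S ⇒ negate
  Lon: 57.611′ = 0.960183°; total 131.960183
  hemisphere W, so the sign is −
Point 2:
  Latitude: 20 + 20.459/60 = 20.340983
  S → negative
  Longitude: 47.0496′ = 0.784160°; total 111.784160
  W → negative
Point 3:
  Latitude: 11.445′ = 0.190750°; total 89.190750
  S ⇒ negate
  Longitude: 58.169′ = 0.969483°; total 121.969483
  W ⇒ negate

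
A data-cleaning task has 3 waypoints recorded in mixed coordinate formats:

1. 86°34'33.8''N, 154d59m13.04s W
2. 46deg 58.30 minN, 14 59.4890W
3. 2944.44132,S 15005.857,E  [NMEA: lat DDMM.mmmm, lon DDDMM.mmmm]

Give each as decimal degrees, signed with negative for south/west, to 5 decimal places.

1. 86.57606, -154.98696
2. 46.97167, -14.99148
3. -29.74069, 150.09762

Point 1:
  φ: 86 + 34/60 + 33.8/3600 = 86.576056
  N ⇒ keep positive
  Lon: 154° + 59/60 + 13.04/3600 = 154 + 0.983333 + 0.003622 = 154.986956
  W ⇒ negate
Point 2:
  Lat: 58.3′ = 0.971667°; total 46.971667
  N → positive
  Longitude: 59.489′ = 0.991483°; total 14.991483
  W → negative
Point 3:
  φ: degrees = first 2 digits = 29, minutes = 44.44132; 29 + 44.44132/60 = 29.740689
  S → negative
  Lon: split at 3 digits → 150° and 5.857′; 150 + 5.857/60 = 150.097617
  E → positive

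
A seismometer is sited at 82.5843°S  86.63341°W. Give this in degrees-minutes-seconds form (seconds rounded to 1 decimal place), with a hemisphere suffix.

82°35′3.5″ S, 86°38′0.3″ W

Lat: 0.584300 × 60 = 35.05800′ → 35′, remainder × 60 = 3.480″
Lon: whole degrees 86; 38.00460′ → 38′ and 0.276″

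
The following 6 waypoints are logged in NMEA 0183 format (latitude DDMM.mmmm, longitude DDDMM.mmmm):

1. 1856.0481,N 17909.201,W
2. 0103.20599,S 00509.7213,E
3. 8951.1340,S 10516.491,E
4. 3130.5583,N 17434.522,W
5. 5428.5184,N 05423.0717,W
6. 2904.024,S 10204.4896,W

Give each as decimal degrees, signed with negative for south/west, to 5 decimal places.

1. 18.93414, -179.15335
2. -1.05343, 5.16202
3. -89.85223, 105.27485
4. 31.50931, -174.57537
5. 54.47531, -54.38453
6. -29.06707, -102.07483

Point 1:
  Latitude: split at 2 digits → 18° and 56.0481′; 18 + 56.0481/60 = 18.934135
  N ⇒ keep positive
  Longitude: split at 3 digits → 179° and 9.201′; 179 + 9.201/60 = 179.153350
  hemisphere W, so the sign is −
Point 2:
  φ: split at 2 digits → 01° and 3.20599′; 1 + 3.20599/60 = 1.053433
  S ⇒ negate
  Lon: degrees = first 3 digits = 5, minutes = 9.7213; 5 + 9.7213/60 = 5.162022
  E ⇒ keep positive
Point 3:
  Latitude: degrees = first 2 digits = 89, minutes = 51.134; 89 + 51.134/60 = 89.852233
  hemisphere S, so the sign is −
  Lon: split at 3 digits → 105° and 16.491′; 105 + 16.491/60 = 105.274850
  E → positive
Point 4:
  Latitude: split at 2 digits → 31° and 30.5583′; 31 + 30.5583/60 = 31.509305
  N → positive
  Longitude: split at 3 digits → 174° and 34.522′; 174 + 34.522/60 = 174.575367
  W ⇒ negate
Point 5:
  Lat: degrees = first 2 digits = 54, minutes = 28.5184; 54 + 28.5184/60 = 54.475307
  N ⇒ keep positive
  Lon: degrees = first 3 digits = 54, minutes = 23.0717; 54 + 23.0717/60 = 54.384528
  hemisphere W, so the sign is −
Point 6:
  Lat: degrees = first 2 digits = 29, minutes = 4.024; 29 + 4.024/60 = 29.067067
  S → negative
  Lon: split at 3 digits → 102° and 4.4896′; 102 + 4.4896/60 = 102.074827
  hemisphere W, so the sign is −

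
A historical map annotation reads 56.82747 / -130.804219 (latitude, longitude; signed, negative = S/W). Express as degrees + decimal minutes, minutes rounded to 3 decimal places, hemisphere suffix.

56° 49.648′ N, 130° 48.253′ W

Lat: minutes = (56.827470 − 56) × 60 = 49.64820
Longitude is negative → W; |value| = 130.804219
Lon: 130° + 0.804219 × 60 = 130° 48.25314′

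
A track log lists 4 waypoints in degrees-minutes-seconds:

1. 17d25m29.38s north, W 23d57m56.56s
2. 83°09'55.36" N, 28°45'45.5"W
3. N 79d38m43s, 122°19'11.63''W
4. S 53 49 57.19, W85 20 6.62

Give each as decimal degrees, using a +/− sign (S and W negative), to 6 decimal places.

1. 17.424828, -23.965711
2. 83.165378, -28.762639
3. 79.645278, -122.319897
4. -53.832553, -85.335172

Point 1:
  φ: 17 + 25/60 + 29.38/3600 = 17.4248278
  N ⇒ keep positive
  Longitude: 57′ + 56.56″ = 57.94267′; 23 + 57.94267/60 = 23.9657111
  W ⇒ negate
Point 2:
  Lat: 83 + 9/60 + 55.36/3600 = 83.1653778
  N → positive
  λ: 45′ + 45.5″ = 45.75833′; 28 + 45.75833/60 = 28.7626389
  hemisphere W, so the sign is −
Point 3:
  φ: 38′ + 43″ = 38.71667′; 79 + 38.71667/60 = 79.6452778
  N → positive
  Lon: 122 + 19/60 + 11.63/3600 = 122.3198972
  W ⇒ negate
Point 4:
  Latitude: 49′ + 57.19″ = 49.95317′; 53 + 49.95317/60 = 53.8325528
  S → negative
  Longitude: 20′ + 6.62″ = 20.11033′; 85 + 20.11033/60 = 85.3351722
  W ⇒ negate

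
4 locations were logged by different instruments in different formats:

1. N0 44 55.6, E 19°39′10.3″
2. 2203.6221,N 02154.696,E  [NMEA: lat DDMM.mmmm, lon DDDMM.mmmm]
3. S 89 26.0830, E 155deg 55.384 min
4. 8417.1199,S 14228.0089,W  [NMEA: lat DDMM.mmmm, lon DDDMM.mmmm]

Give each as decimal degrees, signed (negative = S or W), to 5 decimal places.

Point 1:
  Latitude: 0° + 44/60 + 55.6/3600 = 0 + 0.733333 + 0.015444 = 0.748778
  N → positive
  Lon: 39′ + 10.3″ = 39.17167′; 19 + 39.17167/60 = 19.652861
  E → positive
Point 2:
  Lat: degrees = first 2 digits = 22, minutes = 3.6221; 22 + 3.6221/60 = 22.060368
  N → positive
  Longitude: split at 3 digits → 021° and 54.696′; 21 + 54.696/60 = 21.911600
  E ⇒ keep positive
Point 3:
  Lat: 89 + 26.083/60 = 89.434717
  S ⇒ negate
  λ: 55.384′ = 0.923067°; total 155.923067
  E → positive
Point 4:
  Lat: degrees = first 2 digits = 84, minutes = 17.1199; 84 + 17.1199/60 = 84.285332
  S ⇒ negate
  Longitude: degrees = first 3 digits = 142, minutes = 28.0089; 142 + 28.0089/60 = 142.466815
  W ⇒ negate

1. 0.74878, 19.65286
2. 22.06037, 21.91160
3. -89.43472, 155.92307
4. -84.28533, -142.46682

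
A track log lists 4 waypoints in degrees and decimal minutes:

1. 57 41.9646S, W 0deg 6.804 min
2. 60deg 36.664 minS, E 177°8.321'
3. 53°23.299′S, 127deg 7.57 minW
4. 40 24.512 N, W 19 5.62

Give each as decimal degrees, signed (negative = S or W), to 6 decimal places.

1. -57.699410, -0.113400
2. -60.611067, 177.138683
3. -53.388317, -127.126167
4. 40.408533, -19.093667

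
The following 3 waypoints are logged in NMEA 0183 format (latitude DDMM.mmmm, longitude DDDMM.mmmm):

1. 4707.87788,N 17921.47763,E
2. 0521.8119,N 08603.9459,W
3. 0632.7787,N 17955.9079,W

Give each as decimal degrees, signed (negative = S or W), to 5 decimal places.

1. 47.13130, 179.35796
2. 5.36353, -86.06577
3. 6.54631, -179.93180

Point 1:
  Lat: split at 2 digits → 47° and 7.87788′; 47 + 7.87788/60 = 47.131298
  N → positive
  Longitude: split at 3 digits → 179° and 21.47763′; 179 + 21.47763/60 = 179.357961
  E ⇒ keep positive
Point 2:
  φ: split at 2 digits → 05° and 21.8119′; 5 + 21.8119/60 = 5.363532
  N → positive
  Longitude: split at 3 digits → 086° and 3.9459′; 86 + 3.9459/60 = 86.065765
  hemisphere W, so the sign is −
Point 3:
  Lat: split at 2 digits → 06° and 32.7787′; 6 + 32.7787/60 = 6.546312
  N → positive
  λ: degrees = first 3 digits = 179, minutes = 55.9079; 179 + 55.9079/60 = 179.931798
  W ⇒ negate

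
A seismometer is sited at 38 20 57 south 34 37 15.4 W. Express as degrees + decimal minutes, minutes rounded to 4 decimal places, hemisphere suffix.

38° 20.9500′ S, 34° 37.2567′ W

φ: seconds/60 = 0.95000; minutes = 20 + 0.95000 = 20.950000
Lon: seconds/60 = 0.25667; minutes = 37 + 0.25667 = 37.256667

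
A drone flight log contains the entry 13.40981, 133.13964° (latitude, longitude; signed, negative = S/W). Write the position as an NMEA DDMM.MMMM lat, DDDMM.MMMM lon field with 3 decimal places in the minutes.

1324.589,N / 13308.378,E

Lat: minutes = (13.409810 − 13) × 60 = 24.58860
Longitude: 133° + 0.139640 × 60 = 133° 8.37840′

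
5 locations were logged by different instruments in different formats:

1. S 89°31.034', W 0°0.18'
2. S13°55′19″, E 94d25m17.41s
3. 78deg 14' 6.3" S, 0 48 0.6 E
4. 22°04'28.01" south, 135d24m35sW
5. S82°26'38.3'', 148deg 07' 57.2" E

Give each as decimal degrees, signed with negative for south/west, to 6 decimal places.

1. -89.517233, -0.003000
2. -13.921944, 94.421503
3. -78.235083, 0.800167
4. -22.074447, -135.409722
5. -82.443972, 148.132556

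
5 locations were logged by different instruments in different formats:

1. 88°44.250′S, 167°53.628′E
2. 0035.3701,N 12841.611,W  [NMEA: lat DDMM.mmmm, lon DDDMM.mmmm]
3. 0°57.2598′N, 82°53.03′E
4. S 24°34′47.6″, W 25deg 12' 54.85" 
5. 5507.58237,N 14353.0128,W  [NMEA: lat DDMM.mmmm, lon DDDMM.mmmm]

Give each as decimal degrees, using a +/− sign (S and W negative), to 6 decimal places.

Point 1:
  Latitude: 44.25′ = 0.737500°; total 88.7375000
  S ⇒ negate
  λ: 167 + 53.628/60 = 167.8938000
  E → positive
Point 2:
  Lat: degrees = first 2 digits = 0, minutes = 35.3701; 0 + 35.3701/60 = 0.5895017
  N ⇒ keep positive
  Lon: degrees = first 3 digits = 128, minutes = 41.611; 128 + 41.611/60 = 128.6935167
  hemisphere W, so the sign is −
Point 3:
  Lat: 0 + 57.2598/60 = 0.9543300
  N ⇒ keep positive
  λ: 53.03′ = 0.883833°; total 82.8838333
  E → positive
Point 4:
  Lat: 24° + 34/60 + 47.6/3600 = 24 + 0.566667 + 0.013222 = 24.5798889
  hemisphere S, so the sign is −
  Lon: 25 + 12/60 + 54.85/3600 = 25.2152361
  hemisphere W, so the sign is −
Point 5:
  Latitude: degrees = first 2 digits = 55, minutes = 7.58237; 55 + 7.58237/60 = 55.1263728
  N → positive
  λ: split at 3 digits → 143° and 53.0128′; 143 + 53.0128/60 = 143.8835467
  W → negative

1. -88.737500, 167.893800
2. 0.589502, -128.693517
3. 0.954330, 82.883833
4. -24.579889, -25.215236
5. 55.126373, -143.883547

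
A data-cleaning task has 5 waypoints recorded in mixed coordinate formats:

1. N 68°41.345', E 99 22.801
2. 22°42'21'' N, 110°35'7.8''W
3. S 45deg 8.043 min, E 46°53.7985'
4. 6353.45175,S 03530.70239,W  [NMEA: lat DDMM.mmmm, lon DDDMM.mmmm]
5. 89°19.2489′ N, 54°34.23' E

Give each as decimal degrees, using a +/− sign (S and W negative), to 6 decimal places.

1. 68.689083, 99.380017
2. 22.705833, -110.585500
3. -45.134050, 46.896642
4. -63.890863, -35.511707
5. 89.320815, 54.570500

Point 1:
  φ: 41.345′ = 0.689083°; total 68.6890833
  N ⇒ keep positive
  λ: 22.801′ = 0.380017°; total 99.3800167
  E ⇒ keep positive
Point 2:
  φ: 22 + 42/60 + 21/3600 = 22.7058333
  N → positive
  λ: 110° + 35/60 + 7.8/3600 = 110 + 0.583333 + 0.002167 = 110.5855000
  hemisphere W, so the sign is −
Point 3:
  Lat: 8.043′ = 0.134050°; total 45.1340500
  S ⇒ negate
  Lon: 46 + 53.7985/60 = 46.8966417
  E ⇒ keep positive
Point 4:
  Latitude: degrees = first 2 digits = 63, minutes = 53.45175; 63 + 53.45175/60 = 63.8908625
  hemisphere S, so the sign is −
  Lon: split at 3 digits → 035° and 30.70239′; 35 + 30.70239/60 = 35.5117065
  W → negative
Point 5:
  Lat: 89 + 19.2489/60 = 89.3208150
  N ⇒ keep positive
  Lon: 34.23′ = 0.570500°; total 54.5705000
  E ⇒ keep positive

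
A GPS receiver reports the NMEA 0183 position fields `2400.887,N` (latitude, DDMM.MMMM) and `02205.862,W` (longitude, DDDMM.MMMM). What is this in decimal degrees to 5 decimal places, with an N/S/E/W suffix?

Latitude: degrees = first 2 digits = 24, minutes = 0.887; 24 + 0.887/60 = 24.014783
λ: degrees = first 3 digits = 22, minutes = 5.862; 22 + 5.862/60 = 22.097700

24.01478° N, 22.09770° W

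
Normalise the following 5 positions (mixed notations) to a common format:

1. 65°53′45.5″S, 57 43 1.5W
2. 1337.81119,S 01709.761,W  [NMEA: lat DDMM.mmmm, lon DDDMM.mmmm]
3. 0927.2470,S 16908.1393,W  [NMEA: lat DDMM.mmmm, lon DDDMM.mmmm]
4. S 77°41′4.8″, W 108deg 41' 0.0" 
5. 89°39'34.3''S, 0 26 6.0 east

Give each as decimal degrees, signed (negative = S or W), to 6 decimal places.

1. -65.895972, -57.717083
2. -13.630187, -17.162683
3. -9.454117, -169.135655
4. -77.684667, -108.683333
5. -89.659528, 0.435000

Point 1:
  φ: 53′ + 45.5″ = 53.75833′; 65 + 53.75833/60 = 65.8959722
  hemisphere S, so the sign is −
  λ: 57 + 43/60 + 1.5/3600 = 57.7170833
  W → negative
Point 2:
  Latitude: degrees = first 2 digits = 13, minutes = 37.81119; 13 + 37.81119/60 = 13.6301865
  hemisphere S, so the sign is −
  λ: split at 3 digits → 017° and 9.761′; 17 + 9.761/60 = 17.1626833
  W → negative
Point 3:
  φ: split at 2 digits → 09° and 27.247′; 9 + 27.247/60 = 9.4541167
  S ⇒ negate
  Longitude: degrees = first 3 digits = 169, minutes = 8.1393; 169 + 8.1393/60 = 169.1356550
  W ⇒ negate
Point 4:
  Lat: 77 + 41/60 + 4.8/3600 = 77.6846667
  hemisphere S, so the sign is −
  Longitude: 108° + 41/60 + 0/3600 = 108 + 0.683333 + 0.000000 = 108.6833333
  W → negative
Point 5:
  Latitude: 89° + 39/60 + 34.3/3600 = 89 + 0.650000 + 0.009528 = 89.6595278
  hemisphere S, so the sign is −
  λ: 0° + 26/60 + 6/3600 = 0 + 0.433333 + 0.001667 = 0.4350000
  E ⇒ keep positive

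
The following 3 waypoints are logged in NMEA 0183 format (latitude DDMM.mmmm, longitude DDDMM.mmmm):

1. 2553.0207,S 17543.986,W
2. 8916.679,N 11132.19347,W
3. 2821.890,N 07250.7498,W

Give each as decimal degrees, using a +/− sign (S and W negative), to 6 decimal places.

Point 1:
  Latitude: split at 2 digits → 25° and 53.0207′; 25 + 53.0207/60 = 25.8836783
  S ⇒ negate
  Lon: split at 3 digits → 175° and 43.986′; 175 + 43.986/60 = 175.7331000
  W → negative
Point 2:
  Latitude: split at 2 digits → 89° and 16.679′; 89 + 16.679/60 = 89.2779833
  N → positive
  Longitude: degrees = first 3 digits = 111, minutes = 32.19347; 111 + 32.19347/60 = 111.5365578
  hemisphere W, so the sign is −
Point 3:
  Latitude: split at 2 digits → 28° and 21.89′; 28 + 21.89/60 = 28.3648333
  N → positive
  Longitude: split at 3 digits → 072° and 50.7498′; 72 + 50.7498/60 = 72.8458300
  W ⇒ negate

1. -25.883678, -175.733100
2. 89.277983, -111.536558
3. 28.364833, -72.845830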